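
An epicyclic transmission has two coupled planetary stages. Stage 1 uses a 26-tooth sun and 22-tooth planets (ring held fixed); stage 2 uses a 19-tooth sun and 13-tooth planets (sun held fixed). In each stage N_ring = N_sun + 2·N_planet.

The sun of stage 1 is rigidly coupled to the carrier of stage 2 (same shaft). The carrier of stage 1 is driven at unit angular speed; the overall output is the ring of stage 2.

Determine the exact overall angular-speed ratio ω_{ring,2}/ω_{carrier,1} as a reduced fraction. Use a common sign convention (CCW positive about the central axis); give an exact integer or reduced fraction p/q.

1024/195

Stage 1: N_ring = 26 + 2·22 = 70
Stage 1: 26(ω_s−ω_c) = −70(ω_r−ω_c),  ω_r=0, ω_c=1
Stage 1: ω_s = 1 − (70/26)(0−1) = 48/13
  ⇒ ω_s¹/ω_c¹ = 48/13
Stage 2: N_ring = 19 + 2·13 = 45
Stage 2: 19(ω_s−ω_c) = −45(ω_r−ω_c),  ω_s=0, ω_c=1
Stage 2: ω_r = 1 − (19/45)(0−1) = 64/45
  ⇒ ω_r²/ω_c² = 64/45
Coupling ω_c² = ω_s¹ ⇒ overall = 48/13 × 64/45 = 1024/195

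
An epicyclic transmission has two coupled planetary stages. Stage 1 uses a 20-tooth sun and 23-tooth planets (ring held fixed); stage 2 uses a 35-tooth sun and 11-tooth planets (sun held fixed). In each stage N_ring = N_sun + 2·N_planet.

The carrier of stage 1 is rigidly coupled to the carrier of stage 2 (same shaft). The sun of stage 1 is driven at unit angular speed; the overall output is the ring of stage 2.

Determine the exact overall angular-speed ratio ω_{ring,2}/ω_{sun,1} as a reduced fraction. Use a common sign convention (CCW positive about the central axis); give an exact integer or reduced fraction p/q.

920/2451

Stage 1: N_ring = 20 + 2·23 = 66
Stage 1: 20(ω_s−ω_c) = −66(ω_r−ω_c),  ω_r=0, ω_s=1
Stage 1: 20(1−ω_c) = −66(0−ω_c)  ⇒  86ω_c = 20  ⇒  ω_c = 10/43
  ⇒ ω_c¹/ω_s¹ = 10/43
Stage 2: N_ring = 35 + 2·11 = 57
Stage 2: 35(ω_s−ω_c) = −57(ω_r−ω_c),  ω_s=0, ω_c=1
Stage 2: ω_r = 1 − (35/57)(0−1) = 92/57
  ⇒ ω_r²/ω_c² = 92/57
Coupling ω_c² = ω_c¹ ⇒ overall = 10/43 × 92/57 = 920/2451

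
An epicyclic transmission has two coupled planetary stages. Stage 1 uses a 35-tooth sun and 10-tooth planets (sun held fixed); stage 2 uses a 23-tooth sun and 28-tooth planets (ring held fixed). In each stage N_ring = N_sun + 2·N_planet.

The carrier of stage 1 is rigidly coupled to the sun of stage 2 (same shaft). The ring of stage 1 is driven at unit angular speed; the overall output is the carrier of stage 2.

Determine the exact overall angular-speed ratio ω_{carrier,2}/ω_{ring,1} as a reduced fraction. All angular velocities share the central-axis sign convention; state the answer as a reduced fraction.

Stage 1: N_ring = 35 + 2·10 = 55
Stage 1: 35(ω_s−ω_c) = −55(ω_r−ω_c),  ω_s=0, ω_r=1
Stage 1: 35(0−ω_c) = −55(1−ω_c)  ⇒  90ω_c = 55  ⇒  ω_c = 11/18
  ⇒ ω_c¹/ω_r¹ = 11/18
Stage 2: N_ring = 23 + 2·28 = 79
Stage 2: 23(ω_s−ω_c) = −79(ω_r−ω_c),  ω_r=0, ω_s=1
Stage 2: 23(1−ω_c) = −79(0−ω_c)  ⇒  102ω_c = 23  ⇒  ω_c = 23/102
  ⇒ ω_c²/ω_s² = 23/102
Coupling ω_s² = ω_c¹ ⇒ overall = 11/18 × 23/102 = 253/1836

253/1836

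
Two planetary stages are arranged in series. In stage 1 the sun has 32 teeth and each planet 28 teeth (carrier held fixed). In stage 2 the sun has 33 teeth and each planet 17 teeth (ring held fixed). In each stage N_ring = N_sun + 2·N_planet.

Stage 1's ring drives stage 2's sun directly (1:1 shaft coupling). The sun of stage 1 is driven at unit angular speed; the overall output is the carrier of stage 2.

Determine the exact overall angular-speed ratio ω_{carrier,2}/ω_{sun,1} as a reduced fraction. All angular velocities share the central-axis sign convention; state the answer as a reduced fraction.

-3/25

Stage 1: N_ring = 32 + 2·28 = 88
Stage 1: 32(ω_s−ω_c) = −88(ω_r−ω_c),  ω_c=0, ω_s=1
Stage 1: ω_r = 0 − (32/88)(1−0) = -4/11
  ⇒ ω_r¹/ω_s¹ = -4/11
Stage 2: N_ring = 33 + 2·17 = 67
Stage 2: 33(ω_s−ω_c) = −67(ω_r−ω_c),  ω_r=0, ω_s=1
Stage 2: 33(1−ω_c) = −67(0−ω_c)  ⇒  100ω_c = 33  ⇒  ω_c = 33/100
  ⇒ ω_c²/ω_s² = 33/100
Coupling ω_s² = ω_r¹ ⇒ overall = -4/11 × 33/100 = -3/25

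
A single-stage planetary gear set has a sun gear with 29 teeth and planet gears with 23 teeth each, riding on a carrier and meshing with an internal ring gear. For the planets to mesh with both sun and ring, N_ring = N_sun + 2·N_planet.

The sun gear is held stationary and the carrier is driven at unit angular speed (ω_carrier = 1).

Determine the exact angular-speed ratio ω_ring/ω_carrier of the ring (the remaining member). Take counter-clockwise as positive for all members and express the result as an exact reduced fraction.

N_ring = 29 + 2·23 = 75
29(ω_s−ω_c) = −75(ω_r−ω_c),  ω_s=0, ω_c=1
ω_r = 1 − (29/75)(0−1) = 104/75
ω_r/ω_c = 104/75

104/75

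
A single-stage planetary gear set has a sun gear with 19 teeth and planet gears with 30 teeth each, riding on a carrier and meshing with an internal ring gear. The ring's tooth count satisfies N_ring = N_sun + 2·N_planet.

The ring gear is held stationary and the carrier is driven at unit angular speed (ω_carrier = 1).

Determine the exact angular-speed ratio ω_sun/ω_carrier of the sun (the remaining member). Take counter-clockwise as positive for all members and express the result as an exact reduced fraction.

N_ring = 19 + 2·30 = 79
19(ω_s−ω_c) = −79(ω_r−ω_c),  ω_r=0, ω_c=1
ω_s = 1 − (79/19)(0−1) = 98/19
ω_s/ω_c = 98/19

98/19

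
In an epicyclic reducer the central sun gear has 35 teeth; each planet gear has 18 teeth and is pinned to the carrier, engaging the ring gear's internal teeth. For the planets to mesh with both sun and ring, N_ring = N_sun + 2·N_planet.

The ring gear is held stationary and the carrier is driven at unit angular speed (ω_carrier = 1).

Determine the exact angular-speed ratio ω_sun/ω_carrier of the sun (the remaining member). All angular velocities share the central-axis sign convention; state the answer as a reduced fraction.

106/35

N_ring = 35 + 2·18 = 71
35(ω_s−ω_c) = −71(ω_r−ω_c),  ω_r=0, ω_c=1
ω_s = 1 − (71/35)(0−1) = 106/35
ω_s/ω_c = 106/35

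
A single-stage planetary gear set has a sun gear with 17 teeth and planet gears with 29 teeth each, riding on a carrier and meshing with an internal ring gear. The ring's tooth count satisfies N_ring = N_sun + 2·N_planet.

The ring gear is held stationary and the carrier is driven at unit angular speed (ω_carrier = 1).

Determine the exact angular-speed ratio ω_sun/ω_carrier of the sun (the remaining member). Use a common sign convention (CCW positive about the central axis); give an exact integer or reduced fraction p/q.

N_ring = 17 + 2·29 = 75
17(ω_s−ω_c) = −75(ω_r−ω_c),  ω_r=0, ω_c=1
ω_s = 1 − (75/17)(0−1) = 92/17
ω_s/ω_c = 92/17

92/17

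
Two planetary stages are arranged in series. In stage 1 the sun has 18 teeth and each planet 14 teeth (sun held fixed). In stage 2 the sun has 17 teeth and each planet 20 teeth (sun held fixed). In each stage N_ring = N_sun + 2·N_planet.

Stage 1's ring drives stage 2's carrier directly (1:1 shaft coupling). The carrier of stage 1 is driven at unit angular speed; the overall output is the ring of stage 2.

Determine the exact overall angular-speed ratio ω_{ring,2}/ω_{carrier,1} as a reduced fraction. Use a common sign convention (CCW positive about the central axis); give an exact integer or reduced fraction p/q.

2368/1311

Stage 1: N_ring = 18 + 2·14 = 46
Stage 1: 18(ω_s−ω_c) = −46(ω_r−ω_c),  ω_s=0, ω_c=1
Stage 1: ω_r = 1 − (18/46)(0−1) = 32/23
  ⇒ ω_r¹/ω_c¹ = 32/23
Stage 2: N_ring = 17 + 2·20 = 57
Stage 2: 17(ω_s−ω_c) = −57(ω_r−ω_c),  ω_s=0, ω_c=1
Stage 2: ω_r = 1 − (17/57)(0−1) = 74/57
  ⇒ ω_r²/ω_c² = 74/57
Coupling ω_c² = ω_r¹ ⇒ overall = 32/23 × 74/57 = 2368/1311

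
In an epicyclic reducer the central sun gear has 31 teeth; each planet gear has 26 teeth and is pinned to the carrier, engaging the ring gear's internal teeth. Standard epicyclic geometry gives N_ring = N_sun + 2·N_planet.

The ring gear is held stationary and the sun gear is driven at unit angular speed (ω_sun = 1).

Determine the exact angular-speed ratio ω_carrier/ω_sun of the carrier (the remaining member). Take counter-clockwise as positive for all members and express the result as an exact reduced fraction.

31/114

N_ring = 31 + 2·26 = 83
31(ω_s−ω_c) = −83(ω_r−ω_c),  ω_r=0, ω_s=1
31(1−ω_c) = −83(0−ω_c)  ⇒  114ω_c = 31  ⇒  ω_c = 31/114
ω_c/ω_s = 31/114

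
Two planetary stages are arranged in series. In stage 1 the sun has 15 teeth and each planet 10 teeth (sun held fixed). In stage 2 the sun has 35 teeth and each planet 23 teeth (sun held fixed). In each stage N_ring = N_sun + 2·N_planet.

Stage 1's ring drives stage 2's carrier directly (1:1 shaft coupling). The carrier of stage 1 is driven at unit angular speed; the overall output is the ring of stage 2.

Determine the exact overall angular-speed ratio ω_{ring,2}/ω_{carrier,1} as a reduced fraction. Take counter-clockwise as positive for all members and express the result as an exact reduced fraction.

1160/567

Stage 1: N_ring = 15 + 2·10 = 35
Stage 1: 15(ω_s−ω_c) = −35(ω_r−ω_c),  ω_s=0, ω_c=1
Stage 1: ω_r = 1 − (15/35)(0−1) = 10/7
  ⇒ ω_r¹/ω_c¹ = 10/7
Stage 2: N_ring = 35 + 2·23 = 81
Stage 2: 35(ω_s−ω_c) = −81(ω_r−ω_c),  ω_s=0, ω_c=1
Stage 2: ω_r = 1 − (35/81)(0−1) = 116/81
  ⇒ ω_r²/ω_c² = 116/81
Coupling ω_c² = ω_r¹ ⇒ overall = 10/7 × 116/81 = 1160/567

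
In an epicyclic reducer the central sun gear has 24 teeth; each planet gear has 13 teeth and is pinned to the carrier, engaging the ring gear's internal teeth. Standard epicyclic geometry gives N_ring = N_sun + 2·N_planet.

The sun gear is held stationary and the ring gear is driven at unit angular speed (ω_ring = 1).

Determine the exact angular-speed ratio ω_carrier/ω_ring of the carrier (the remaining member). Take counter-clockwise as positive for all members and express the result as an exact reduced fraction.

25/37

N_ring = 24 + 2·13 = 50
24(ω_s−ω_c) = −50(ω_r−ω_c),  ω_s=0, ω_r=1
24(0−ω_c) = −50(1−ω_c)  ⇒  74ω_c = 50  ⇒  ω_c = 25/37
ω_c/ω_r = 25/37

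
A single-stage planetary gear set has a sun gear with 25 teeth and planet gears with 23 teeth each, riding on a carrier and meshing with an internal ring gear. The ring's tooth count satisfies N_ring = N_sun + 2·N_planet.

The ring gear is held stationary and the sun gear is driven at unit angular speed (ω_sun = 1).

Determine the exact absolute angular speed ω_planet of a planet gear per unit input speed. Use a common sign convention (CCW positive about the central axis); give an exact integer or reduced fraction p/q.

N_ring = 25 + 2·23 = 71
25(ω_s−ω_c) = −71(ω_r−ω_c),  ω_r=0, ω_s=1
25(1−ω_c) = −71(0−ω_c)  ⇒  96ω_c = 25  ⇒  ω_c = 25/96
sun–planet: 25·(1−25/96) = −23·(ω_p−ω_c)  ⇒  ω_p−ω_c = −(25/23)·(71/96) = -1775/2208
ω_p = 25/96 − 1775/2208 = -25/46

-25/46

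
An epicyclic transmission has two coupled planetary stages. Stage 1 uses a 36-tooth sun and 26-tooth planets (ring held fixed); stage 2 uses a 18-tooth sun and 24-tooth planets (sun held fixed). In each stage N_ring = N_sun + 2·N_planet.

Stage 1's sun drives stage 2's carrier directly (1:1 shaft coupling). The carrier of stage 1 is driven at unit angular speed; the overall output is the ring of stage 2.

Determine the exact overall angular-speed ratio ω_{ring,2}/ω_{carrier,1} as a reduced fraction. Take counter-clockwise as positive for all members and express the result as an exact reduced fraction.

434/99

Stage 1: N_ring = 36 + 2·26 = 88
Stage 1: 36(ω_s−ω_c) = −88(ω_r−ω_c),  ω_r=0, ω_c=1
Stage 1: ω_s = 1 − (88/36)(0−1) = 31/9
  ⇒ ω_s¹/ω_c¹ = 31/9
Stage 2: N_ring = 18 + 2·24 = 66
Stage 2: 18(ω_s−ω_c) = −66(ω_r−ω_c),  ω_s=0, ω_c=1
Stage 2: ω_r = 1 − (18/66)(0−1) = 14/11
  ⇒ ω_r²/ω_c² = 14/11
Coupling ω_c² = ω_s¹ ⇒ overall = 31/9 × 14/11 = 434/99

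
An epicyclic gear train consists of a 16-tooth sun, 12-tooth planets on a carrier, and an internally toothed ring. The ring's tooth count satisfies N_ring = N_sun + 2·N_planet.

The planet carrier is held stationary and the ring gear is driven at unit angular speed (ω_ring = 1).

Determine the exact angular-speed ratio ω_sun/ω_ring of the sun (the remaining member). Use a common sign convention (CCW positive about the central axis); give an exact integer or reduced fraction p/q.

-5/2

N_ring = 16 + 2·12 = 40
16(ω_s−ω_c) = −40(ω_r−ω_c),  ω_c=0, ω_r=1
ω_s = 0 − (40/16)(1−0) = -5/2
ω_s/ω_r = -5/2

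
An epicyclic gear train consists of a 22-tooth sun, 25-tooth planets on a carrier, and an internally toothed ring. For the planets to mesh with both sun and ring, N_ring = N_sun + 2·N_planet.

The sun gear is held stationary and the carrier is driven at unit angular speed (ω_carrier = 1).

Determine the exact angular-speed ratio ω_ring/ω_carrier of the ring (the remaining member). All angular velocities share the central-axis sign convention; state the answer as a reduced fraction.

47/36

N_ring = 22 + 2·25 = 72
22(ω_s−ω_c) = −72(ω_r−ω_c),  ω_s=0, ω_c=1
ω_r = 1 − (22/72)(0−1) = 47/36
ω_r/ω_c = 47/36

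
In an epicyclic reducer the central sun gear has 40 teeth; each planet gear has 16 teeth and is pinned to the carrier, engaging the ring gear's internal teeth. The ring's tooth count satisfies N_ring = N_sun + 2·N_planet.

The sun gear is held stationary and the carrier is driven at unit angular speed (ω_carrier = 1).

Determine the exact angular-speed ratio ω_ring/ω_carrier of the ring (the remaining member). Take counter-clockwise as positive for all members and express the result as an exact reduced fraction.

14/9

N_ring = 40 + 2·16 = 72
40(ω_s−ω_c) = −72(ω_r−ω_c),  ω_s=0, ω_c=1
ω_r = 1 − (40/72)(0−1) = 14/9
ω_r/ω_c = 14/9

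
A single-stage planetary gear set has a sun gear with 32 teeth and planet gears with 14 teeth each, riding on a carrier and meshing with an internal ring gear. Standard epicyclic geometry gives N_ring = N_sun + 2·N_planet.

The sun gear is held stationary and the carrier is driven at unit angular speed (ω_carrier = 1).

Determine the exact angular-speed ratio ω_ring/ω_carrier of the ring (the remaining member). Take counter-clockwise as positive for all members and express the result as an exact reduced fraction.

N_ring = 32 + 2·14 = 60
32(ω_s−ω_c) = −60(ω_r−ω_c),  ω_s=0, ω_c=1
ω_r = 1 − (32/60)(0−1) = 23/15
ω_r/ω_c = 23/15

23/15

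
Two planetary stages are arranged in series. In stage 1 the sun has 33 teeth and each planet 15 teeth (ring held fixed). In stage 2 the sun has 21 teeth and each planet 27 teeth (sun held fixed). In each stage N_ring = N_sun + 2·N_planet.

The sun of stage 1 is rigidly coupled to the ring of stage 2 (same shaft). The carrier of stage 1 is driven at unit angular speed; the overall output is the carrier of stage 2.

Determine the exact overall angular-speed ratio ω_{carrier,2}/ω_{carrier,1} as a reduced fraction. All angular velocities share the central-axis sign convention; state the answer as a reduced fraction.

Stage 1: N_ring = 33 + 2·15 = 63
Stage 1: 33(ω_s−ω_c) = −63(ω_r−ω_c),  ω_r=0, ω_c=1
Stage 1: ω_s = 1 − (63/33)(0−1) = 32/11
  ⇒ ω_s¹/ω_c¹ = 32/11
Stage 2: N_ring = 21 + 2·27 = 75
Stage 2: 21(ω_s−ω_c) = −75(ω_r−ω_c),  ω_s=0, ω_r=1
Stage 2: 21(0−ω_c) = −75(1−ω_c)  ⇒  96ω_c = 75  ⇒  ω_c = 25/32
  ⇒ ω_c²/ω_r² = 25/32
Coupling ω_r² = ω_s¹ ⇒ overall = 32/11 × 25/32 = 25/11

25/11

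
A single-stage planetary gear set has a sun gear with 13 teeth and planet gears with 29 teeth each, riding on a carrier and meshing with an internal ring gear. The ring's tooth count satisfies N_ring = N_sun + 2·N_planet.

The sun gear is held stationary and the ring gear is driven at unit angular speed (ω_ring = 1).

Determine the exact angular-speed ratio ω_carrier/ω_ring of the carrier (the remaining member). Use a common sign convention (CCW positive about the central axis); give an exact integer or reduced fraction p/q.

71/84

N_ring = 13 + 2·29 = 71
13(ω_s−ω_c) = −71(ω_r−ω_c),  ω_s=0, ω_r=1
13(0−ω_c) = −71(1−ω_c)  ⇒  84ω_c = 71  ⇒  ω_c = 71/84
ω_c/ω_r = 71/84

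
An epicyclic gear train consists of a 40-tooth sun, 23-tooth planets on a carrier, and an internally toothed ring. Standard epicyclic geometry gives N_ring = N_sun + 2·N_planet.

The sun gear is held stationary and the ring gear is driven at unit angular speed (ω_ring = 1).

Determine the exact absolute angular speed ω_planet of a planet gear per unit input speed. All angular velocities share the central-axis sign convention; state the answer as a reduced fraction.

N_ring = 40 + 2·23 = 86
40(ω_s−ω_c) = −86(ω_r−ω_c),  ω_s=0, ω_r=1
40(0−ω_c) = −86(1−ω_c)  ⇒  126ω_c = 86  ⇒  ω_c = 43/63
sun–planet: 40·(0−43/63) = −23·(ω_p−ω_c)  ⇒  ω_p−ω_c = −(40/23)·(-43/63) = 1720/1449
ω_p = 43/63 + 1720/1449 = 43/23

43/23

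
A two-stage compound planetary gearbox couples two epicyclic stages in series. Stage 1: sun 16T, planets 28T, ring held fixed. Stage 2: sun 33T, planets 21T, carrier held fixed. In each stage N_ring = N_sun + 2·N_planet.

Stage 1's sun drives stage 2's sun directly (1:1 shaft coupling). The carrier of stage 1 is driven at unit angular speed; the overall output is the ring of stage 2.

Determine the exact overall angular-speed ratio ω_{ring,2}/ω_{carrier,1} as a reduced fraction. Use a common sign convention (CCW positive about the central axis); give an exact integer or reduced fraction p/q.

-121/50

Stage 1: N_ring = 16 + 2·28 = 72
Stage 1: 16(ω_s−ω_c) = −72(ω_r−ω_c),  ω_r=0, ω_c=1
Stage 1: ω_s = 1 − (72/16)(0−1) = 11/2
  ⇒ ω_s¹/ω_c¹ = 11/2
Stage 2: N_ring = 33 + 2·21 = 75
Stage 2: 33(ω_s−ω_c) = −75(ω_r−ω_c),  ω_c=0, ω_s=1
Stage 2: ω_r = 0 − (33/75)(1−0) = -11/25
  ⇒ ω_r²/ω_s² = -11/25
Coupling ω_s² = ω_s¹ ⇒ overall = 11/2 × -11/25 = -121/50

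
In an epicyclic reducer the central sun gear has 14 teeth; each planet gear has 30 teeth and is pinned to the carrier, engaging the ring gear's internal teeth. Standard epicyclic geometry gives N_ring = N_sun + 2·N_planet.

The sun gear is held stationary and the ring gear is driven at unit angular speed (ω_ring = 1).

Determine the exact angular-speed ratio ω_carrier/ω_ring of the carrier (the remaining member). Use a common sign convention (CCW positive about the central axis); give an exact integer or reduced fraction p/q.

37/44

N_ring = 14 + 2·30 = 74
14(ω_s−ω_c) = −74(ω_r−ω_c),  ω_s=0, ω_r=1
14(0−ω_c) = −74(1−ω_c)  ⇒  88ω_c = 74  ⇒  ω_c = 37/44
ω_c/ω_r = 37/44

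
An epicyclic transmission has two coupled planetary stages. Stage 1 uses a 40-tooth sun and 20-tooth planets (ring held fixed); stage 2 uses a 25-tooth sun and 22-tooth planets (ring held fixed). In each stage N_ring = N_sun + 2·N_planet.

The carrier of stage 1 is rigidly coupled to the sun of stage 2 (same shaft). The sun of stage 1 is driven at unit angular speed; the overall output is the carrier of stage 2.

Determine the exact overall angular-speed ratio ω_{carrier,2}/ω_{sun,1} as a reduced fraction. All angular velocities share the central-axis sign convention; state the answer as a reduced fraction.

25/282

Stage 1: N_ring = 40 + 2·20 = 80
Stage 1: 40(ω_s−ω_c) = −80(ω_r−ω_c),  ω_r=0, ω_s=1
Stage 1: 40(1−ω_c) = −80(0−ω_c)  ⇒  120ω_c = 40  ⇒  ω_c = 1/3
  ⇒ ω_c¹/ω_s¹ = 1/3
Stage 2: N_ring = 25 + 2·22 = 69
Stage 2: 25(ω_s−ω_c) = −69(ω_r−ω_c),  ω_r=0, ω_s=1
Stage 2: 25(1−ω_c) = −69(0−ω_c)  ⇒  94ω_c = 25  ⇒  ω_c = 25/94
  ⇒ ω_c²/ω_s² = 25/94
Coupling ω_s² = ω_c¹ ⇒ overall = 1/3 × 25/94 = 25/282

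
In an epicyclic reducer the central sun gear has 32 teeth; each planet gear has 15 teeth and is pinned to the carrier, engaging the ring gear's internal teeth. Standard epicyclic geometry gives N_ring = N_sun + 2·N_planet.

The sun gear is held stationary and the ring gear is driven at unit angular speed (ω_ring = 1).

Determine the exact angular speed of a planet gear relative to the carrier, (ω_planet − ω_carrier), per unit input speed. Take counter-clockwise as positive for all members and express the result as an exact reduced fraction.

N_ring = 32 + 2·15 = 62
32(ω_s−ω_c) = −62(ω_r−ω_c),  ω_s=0, ω_r=1
32(0−ω_c) = −62(1−ω_c)  ⇒  94ω_c = 62  ⇒  ω_c = 31/47
sun–planet: 32·(0−31/47) = −15·(ω_p−ω_c)  ⇒  ω_p−ω_c = −(32/15)·(-31/47) = 992/705

992/705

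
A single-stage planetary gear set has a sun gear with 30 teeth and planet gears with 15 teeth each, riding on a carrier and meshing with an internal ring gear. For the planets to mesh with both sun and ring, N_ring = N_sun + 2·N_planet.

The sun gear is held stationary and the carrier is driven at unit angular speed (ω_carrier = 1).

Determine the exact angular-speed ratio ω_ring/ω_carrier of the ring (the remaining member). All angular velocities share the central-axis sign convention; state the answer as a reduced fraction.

3/2

N_ring = 30 + 2·15 = 60
30(ω_s−ω_c) = −60(ω_r−ω_c),  ω_s=0, ω_c=1
ω_r = 1 − (30/60)(0−1) = 3/2
ω_r/ω_c = 3/2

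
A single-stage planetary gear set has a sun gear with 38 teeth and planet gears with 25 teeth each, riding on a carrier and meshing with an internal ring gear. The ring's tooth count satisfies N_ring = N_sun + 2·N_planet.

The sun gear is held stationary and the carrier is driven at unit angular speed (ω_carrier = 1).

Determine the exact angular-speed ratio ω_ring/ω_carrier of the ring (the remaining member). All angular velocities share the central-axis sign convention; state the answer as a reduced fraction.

N_ring = 38 + 2·25 = 88
38(ω_s−ω_c) = −88(ω_r−ω_c),  ω_s=0, ω_c=1
ω_r = 1 − (38/88)(0−1) = 63/44
ω_r/ω_c = 63/44

63/44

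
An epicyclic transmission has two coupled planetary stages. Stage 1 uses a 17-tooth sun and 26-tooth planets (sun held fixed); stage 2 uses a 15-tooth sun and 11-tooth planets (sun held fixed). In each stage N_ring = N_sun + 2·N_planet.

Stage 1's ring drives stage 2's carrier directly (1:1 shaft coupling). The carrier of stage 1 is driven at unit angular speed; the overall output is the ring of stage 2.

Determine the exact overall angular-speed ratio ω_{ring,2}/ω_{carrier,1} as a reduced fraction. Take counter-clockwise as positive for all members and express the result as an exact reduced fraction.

4472/2553

Stage 1: N_ring = 17 + 2·26 = 69
Stage 1: 17(ω_s−ω_c) = −69(ω_r−ω_c),  ω_s=0, ω_c=1
Stage 1: ω_r = 1 − (17/69)(0−1) = 86/69
  ⇒ ω_r¹/ω_c¹ = 86/69
Stage 2: N_ring = 15 + 2·11 = 37
Stage 2: 15(ω_s−ω_c) = −37(ω_r−ω_c),  ω_s=0, ω_c=1
Stage 2: ω_r = 1 − (15/37)(0−1) = 52/37
  ⇒ ω_r²/ω_c² = 52/37
Coupling ω_c² = ω_r¹ ⇒ overall = 86/69 × 52/37 = 4472/2553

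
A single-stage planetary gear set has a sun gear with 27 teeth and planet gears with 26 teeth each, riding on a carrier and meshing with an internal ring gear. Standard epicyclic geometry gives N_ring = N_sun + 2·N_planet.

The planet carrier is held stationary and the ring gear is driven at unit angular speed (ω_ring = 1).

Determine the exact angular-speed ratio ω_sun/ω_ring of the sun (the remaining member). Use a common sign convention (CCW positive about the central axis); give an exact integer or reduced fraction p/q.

N_ring = 27 + 2·26 = 79
27(ω_s−ω_c) = −79(ω_r−ω_c),  ω_c=0, ω_r=1
ω_s = 0 − (79/27)(1−0) = -79/27
ω_s/ω_r = -79/27

-79/27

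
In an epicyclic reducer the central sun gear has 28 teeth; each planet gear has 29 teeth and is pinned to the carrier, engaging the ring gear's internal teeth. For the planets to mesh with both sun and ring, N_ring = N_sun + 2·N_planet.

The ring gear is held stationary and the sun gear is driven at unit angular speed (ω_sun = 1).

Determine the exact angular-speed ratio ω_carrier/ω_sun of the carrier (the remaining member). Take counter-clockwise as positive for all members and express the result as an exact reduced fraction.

14/57

N_ring = 28 + 2·29 = 86
28(ω_s−ω_c) = −86(ω_r−ω_c),  ω_r=0, ω_s=1
28(1−ω_c) = −86(0−ω_c)  ⇒  114ω_c = 28  ⇒  ω_c = 14/57
ω_c/ω_s = 14/57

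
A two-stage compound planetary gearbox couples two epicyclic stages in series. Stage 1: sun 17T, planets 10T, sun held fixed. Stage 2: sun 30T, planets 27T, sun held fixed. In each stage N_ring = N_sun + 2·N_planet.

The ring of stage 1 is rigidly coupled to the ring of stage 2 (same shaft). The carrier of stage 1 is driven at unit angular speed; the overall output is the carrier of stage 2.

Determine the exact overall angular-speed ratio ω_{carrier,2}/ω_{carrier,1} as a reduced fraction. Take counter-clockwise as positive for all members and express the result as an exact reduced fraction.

756/703

Stage 1: N_ring = 17 + 2·10 = 37
Stage 1: 17(ω_s−ω_c) = −37(ω_r−ω_c),  ω_s=0, ω_c=1
Stage 1: ω_r = 1 − (17/37)(0−1) = 54/37
  ⇒ ω_r¹/ω_c¹ = 54/37
Stage 2: N_ring = 30 + 2·27 = 84
Stage 2: 30(ω_s−ω_c) = −84(ω_r−ω_c),  ω_s=0, ω_r=1
Stage 2: 30(0−ω_c) = −84(1−ω_c)  ⇒  114ω_c = 84  ⇒  ω_c = 14/19
  ⇒ ω_c²/ω_r² = 14/19
Coupling ω_r² = ω_r¹ ⇒ overall = 54/37 × 14/19 = 756/703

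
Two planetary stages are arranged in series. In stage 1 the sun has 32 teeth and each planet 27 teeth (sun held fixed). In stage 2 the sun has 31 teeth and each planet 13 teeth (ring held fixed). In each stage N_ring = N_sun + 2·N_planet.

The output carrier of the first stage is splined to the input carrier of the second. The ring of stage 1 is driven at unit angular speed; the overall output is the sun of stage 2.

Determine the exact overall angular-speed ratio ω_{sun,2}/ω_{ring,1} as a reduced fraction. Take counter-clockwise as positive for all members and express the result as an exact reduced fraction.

Stage 1: N_ring = 32 + 2·27 = 86
Stage 1: 32(ω_s−ω_c) = −86(ω_r−ω_c),  ω_s=0, ω_r=1
Stage 1: 32(0−ω_c) = −86(1−ω_c)  ⇒  118ω_c = 86  ⇒  ω_c = 43/59
  ⇒ ω_c¹/ω_r¹ = 43/59
Stage 2: N_ring = 31 + 2·13 = 57
Stage 2: 31(ω_s−ω_c) = −57(ω_r−ω_c),  ω_r=0, ω_c=1
Stage 2: ω_s = 1 − (57/31)(0−1) = 88/31
  ⇒ ω_s²/ω_c² = 88/31
Coupling ω_c² = ω_c¹ ⇒ overall = 43/59 × 88/31 = 3784/1829

3784/1829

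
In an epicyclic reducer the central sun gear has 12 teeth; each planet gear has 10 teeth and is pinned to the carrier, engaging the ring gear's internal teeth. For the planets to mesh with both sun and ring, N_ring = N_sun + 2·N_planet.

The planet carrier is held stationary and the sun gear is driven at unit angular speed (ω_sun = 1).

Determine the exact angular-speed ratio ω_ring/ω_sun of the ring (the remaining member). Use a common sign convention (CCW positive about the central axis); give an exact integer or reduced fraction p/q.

-3/8

N_ring = 12 + 2·10 = 32
12(ω_s−ω_c) = −32(ω_r−ω_c),  ω_c=0, ω_s=1
ω_r = 0 − (12/32)(1−0) = -3/8
ω_r/ω_s = -3/8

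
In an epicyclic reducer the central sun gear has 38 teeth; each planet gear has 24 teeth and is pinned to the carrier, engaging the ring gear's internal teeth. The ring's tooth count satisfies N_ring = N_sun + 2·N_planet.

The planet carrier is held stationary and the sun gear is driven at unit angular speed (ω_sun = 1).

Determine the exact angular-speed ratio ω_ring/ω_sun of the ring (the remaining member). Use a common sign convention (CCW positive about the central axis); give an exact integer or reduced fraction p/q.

N_ring = 38 + 2·24 = 86
38(ω_s−ω_c) = −86(ω_r−ω_c),  ω_c=0, ω_s=1
ω_r = 0 − (38/86)(1−0) = -19/43
ω_r/ω_s = -19/43

-19/43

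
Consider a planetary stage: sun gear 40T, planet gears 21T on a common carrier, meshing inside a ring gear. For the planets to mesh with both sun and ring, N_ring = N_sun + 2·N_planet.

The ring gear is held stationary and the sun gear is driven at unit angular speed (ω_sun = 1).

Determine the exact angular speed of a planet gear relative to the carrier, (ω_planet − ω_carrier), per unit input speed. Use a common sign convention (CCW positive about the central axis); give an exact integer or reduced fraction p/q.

N_ring = 40 + 2·21 = 82
40(ω_s−ω_c) = −82(ω_r−ω_c),  ω_r=0, ω_s=1
40(1−ω_c) = −82(0−ω_c)  ⇒  122ω_c = 40  ⇒  ω_c = 20/61
sun–planet: 40·(1−20/61) = −21·(ω_p−ω_c)  ⇒  ω_p−ω_c = −(40/21)·(41/61) = -1640/1281

-1640/1281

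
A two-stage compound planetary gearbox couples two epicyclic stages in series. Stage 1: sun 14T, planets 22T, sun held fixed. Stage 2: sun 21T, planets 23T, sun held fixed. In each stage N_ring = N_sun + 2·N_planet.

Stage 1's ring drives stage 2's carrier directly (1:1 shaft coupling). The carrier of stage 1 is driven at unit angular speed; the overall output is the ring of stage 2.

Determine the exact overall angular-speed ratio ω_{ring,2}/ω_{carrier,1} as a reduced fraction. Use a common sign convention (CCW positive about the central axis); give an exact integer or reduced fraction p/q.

3168/1943

Stage 1: N_ring = 14 + 2·22 = 58
Stage 1: 14(ω_s−ω_c) = −58(ω_r−ω_c),  ω_s=0, ω_c=1
Stage 1: ω_r = 1 − (14/58)(0−1) = 36/29
  ⇒ ω_r¹/ω_c¹ = 36/29
Stage 2: N_ring = 21 + 2·23 = 67
Stage 2: 21(ω_s−ω_c) = −67(ω_r−ω_c),  ω_s=0, ω_c=1
Stage 2: ω_r = 1 − (21/67)(0−1) = 88/67
  ⇒ ω_r²/ω_c² = 88/67
Coupling ω_c² = ω_r¹ ⇒ overall = 36/29 × 88/67 = 3168/1943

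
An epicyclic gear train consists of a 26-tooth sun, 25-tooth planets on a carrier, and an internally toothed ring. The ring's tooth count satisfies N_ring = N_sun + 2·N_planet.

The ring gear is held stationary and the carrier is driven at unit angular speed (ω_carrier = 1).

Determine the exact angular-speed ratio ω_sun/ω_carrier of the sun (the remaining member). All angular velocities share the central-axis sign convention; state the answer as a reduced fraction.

51/13

N_ring = 26 + 2·25 = 76
26(ω_s−ω_c) = −76(ω_r−ω_c),  ω_r=0, ω_c=1
ω_s = 1 − (76/26)(0−1) = 51/13
ω_s/ω_c = 51/13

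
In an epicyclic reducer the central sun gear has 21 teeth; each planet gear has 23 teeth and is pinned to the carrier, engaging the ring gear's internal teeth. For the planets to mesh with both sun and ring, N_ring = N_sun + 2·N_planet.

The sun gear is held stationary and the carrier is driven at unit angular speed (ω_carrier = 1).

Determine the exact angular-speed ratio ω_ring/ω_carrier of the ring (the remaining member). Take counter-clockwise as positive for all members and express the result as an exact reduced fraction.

88/67

N_ring = 21 + 2·23 = 67
21(ω_s−ω_c) = −67(ω_r−ω_c),  ω_s=0, ω_c=1
ω_r = 1 − (21/67)(0−1) = 88/67
ω_r/ω_c = 88/67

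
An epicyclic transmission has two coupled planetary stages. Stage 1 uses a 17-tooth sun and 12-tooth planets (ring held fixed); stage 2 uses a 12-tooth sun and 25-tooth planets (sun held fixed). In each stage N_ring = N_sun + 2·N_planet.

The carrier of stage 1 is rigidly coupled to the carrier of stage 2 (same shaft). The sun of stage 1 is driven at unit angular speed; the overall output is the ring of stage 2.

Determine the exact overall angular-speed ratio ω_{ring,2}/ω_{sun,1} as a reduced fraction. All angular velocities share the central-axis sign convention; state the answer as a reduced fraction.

629/1798

Stage 1: N_ring = 17 + 2·12 = 41
Stage 1: 17(ω_s−ω_c) = −41(ω_r−ω_c),  ω_r=0, ω_s=1
Stage 1: 17(1−ω_c) = −41(0−ω_c)  ⇒  58ω_c = 17  ⇒  ω_c = 17/58
  ⇒ ω_c¹/ω_s¹ = 17/58
Stage 2: N_ring = 12 + 2·25 = 62
Stage 2: 12(ω_s−ω_c) = −62(ω_r−ω_c),  ω_s=0, ω_c=1
Stage 2: ω_r = 1 − (12/62)(0−1) = 37/31
  ⇒ ω_r²/ω_c² = 37/31
Coupling ω_c² = ω_c¹ ⇒ overall = 17/58 × 37/31 = 629/1798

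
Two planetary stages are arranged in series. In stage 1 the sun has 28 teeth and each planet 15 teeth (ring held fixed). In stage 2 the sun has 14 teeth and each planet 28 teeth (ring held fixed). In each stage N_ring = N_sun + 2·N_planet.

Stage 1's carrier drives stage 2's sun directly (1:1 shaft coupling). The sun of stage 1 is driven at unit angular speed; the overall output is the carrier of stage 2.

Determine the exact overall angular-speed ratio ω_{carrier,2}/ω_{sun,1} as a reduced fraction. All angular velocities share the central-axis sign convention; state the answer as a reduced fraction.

7/129

Stage 1: N_ring = 28 + 2·15 = 58
Stage 1: 28(ω_s−ω_c) = −58(ω_r−ω_c),  ω_r=0, ω_s=1
Stage 1: 28(1−ω_c) = −58(0−ω_c)  ⇒  86ω_c = 28  ⇒  ω_c = 14/43
  ⇒ ω_c¹/ω_s¹ = 14/43
Stage 2: N_ring = 14 + 2·28 = 70
Stage 2: 14(ω_s−ω_c) = −70(ω_r−ω_c),  ω_r=0, ω_s=1
Stage 2: 14(1−ω_c) = −70(0−ω_c)  ⇒  84ω_c = 14  ⇒  ω_c = 1/6
  ⇒ ω_c²/ω_s² = 1/6
Coupling ω_s² = ω_c¹ ⇒ overall = 14/43 × 1/6 = 7/129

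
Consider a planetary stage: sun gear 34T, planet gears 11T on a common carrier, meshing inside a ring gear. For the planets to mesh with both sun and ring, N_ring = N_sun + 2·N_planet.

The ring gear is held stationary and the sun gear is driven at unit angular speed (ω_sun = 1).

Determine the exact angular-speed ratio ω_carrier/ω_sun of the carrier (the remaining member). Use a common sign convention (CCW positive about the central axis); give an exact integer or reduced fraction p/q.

N_ring = 34 + 2·11 = 56
34(ω_s−ω_c) = −56(ω_r−ω_c),  ω_r=0, ω_s=1
34(1−ω_c) = −56(0−ω_c)  ⇒  90ω_c = 34  ⇒  ω_c = 17/45
ω_c/ω_s = 17/45

17/45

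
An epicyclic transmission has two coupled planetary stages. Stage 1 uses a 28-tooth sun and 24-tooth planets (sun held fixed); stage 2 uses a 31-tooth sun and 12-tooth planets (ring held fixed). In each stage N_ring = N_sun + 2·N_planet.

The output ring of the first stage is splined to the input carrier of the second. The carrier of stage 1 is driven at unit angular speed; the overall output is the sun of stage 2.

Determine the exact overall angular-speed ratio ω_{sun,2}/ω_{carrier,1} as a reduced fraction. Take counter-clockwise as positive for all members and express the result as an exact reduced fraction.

2236/589

Stage 1: N_ring = 28 + 2·24 = 76
Stage 1: 28(ω_s−ω_c) = −76(ω_r−ω_c),  ω_s=0, ω_c=1
Stage 1: ω_r = 1 − (28/76)(0−1) = 26/19
  ⇒ ω_r¹/ω_c¹ = 26/19
Stage 2: N_ring = 31 + 2·12 = 55
Stage 2: 31(ω_s−ω_c) = −55(ω_r−ω_c),  ω_r=0, ω_c=1
Stage 2: ω_s = 1 − (55/31)(0−1) = 86/31
  ⇒ ω_s²/ω_c² = 86/31
Coupling ω_c² = ω_r¹ ⇒ overall = 26/19 × 86/31 = 2236/589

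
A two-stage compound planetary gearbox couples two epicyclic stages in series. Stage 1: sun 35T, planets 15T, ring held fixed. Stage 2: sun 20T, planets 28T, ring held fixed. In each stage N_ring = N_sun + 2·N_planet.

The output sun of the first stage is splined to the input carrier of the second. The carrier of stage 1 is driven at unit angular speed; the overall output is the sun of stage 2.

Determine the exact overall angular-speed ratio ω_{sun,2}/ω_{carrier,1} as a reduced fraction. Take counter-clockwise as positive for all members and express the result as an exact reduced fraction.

96/7

Stage 1: N_ring = 35 + 2·15 = 65
Stage 1: 35(ω_s−ω_c) = −65(ω_r−ω_c),  ω_r=0, ω_c=1
Stage 1: ω_s = 1 − (65/35)(0−1) = 20/7
  ⇒ ω_s¹/ω_c¹ = 20/7
Stage 2: N_ring = 20 + 2·28 = 76
Stage 2: 20(ω_s−ω_c) = −76(ω_r−ω_c),  ω_r=0, ω_c=1
Stage 2: ω_s = 1 − (76/20)(0−1) = 24/5
  ⇒ ω_s²/ω_c² = 24/5
Coupling ω_c² = ω_s¹ ⇒ overall = 20/7 × 24/5 = 96/7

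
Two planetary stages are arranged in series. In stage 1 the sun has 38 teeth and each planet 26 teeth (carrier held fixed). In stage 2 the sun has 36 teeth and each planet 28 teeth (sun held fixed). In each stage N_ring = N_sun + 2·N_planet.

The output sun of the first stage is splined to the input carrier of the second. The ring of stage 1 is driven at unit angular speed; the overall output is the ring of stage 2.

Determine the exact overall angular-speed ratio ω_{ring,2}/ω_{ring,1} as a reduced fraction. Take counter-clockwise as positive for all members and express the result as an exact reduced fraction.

-1440/437

Stage 1: N_ring = 38 + 2·26 = 90
Stage 1: 38(ω_s−ω_c) = −90(ω_r−ω_c),  ω_c=0, ω_r=1
Stage 1: ω_s = 0 − (90/38)(1−0) = -45/19
  ⇒ ω_s¹/ω_r¹ = -45/19
Stage 2: N_ring = 36 + 2·28 = 92
Stage 2: 36(ω_s−ω_c) = −92(ω_r−ω_c),  ω_s=0, ω_c=1
Stage 2: ω_r = 1 − (36/92)(0−1) = 32/23
  ⇒ ω_r²/ω_c² = 32/23
Coupling ω_c² = ω_s¹ ⇒ overall = -45/19 × 32/23 = -1440/437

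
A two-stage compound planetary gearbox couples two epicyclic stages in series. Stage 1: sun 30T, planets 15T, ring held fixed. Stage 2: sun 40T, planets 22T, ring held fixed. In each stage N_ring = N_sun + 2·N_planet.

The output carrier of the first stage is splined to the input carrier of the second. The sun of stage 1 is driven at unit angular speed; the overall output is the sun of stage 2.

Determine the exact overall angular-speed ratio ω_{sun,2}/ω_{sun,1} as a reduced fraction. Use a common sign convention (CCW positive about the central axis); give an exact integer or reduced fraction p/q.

31/30

Stage 1: N_ring = 30 + 2·15 = 60
Stage 1: 30(ω_s−ω_c) = −60(ω_r−ω_c),  ω_r=0, ω_s=1
Stage 1: 30(1−ω_c) = −60(0−ω_c)  ⇒  90ω_c = 30  ⇒  ω_c = 1/3
  ⇒ ω_c¹/ω_s¹ = 1/3
Stage 2: N_ring = 40 + 2·22 = 84
Stage 2: 40(ω_s−ω_c) = −84(ω_r−ω_c),  ω_r=0, ω_c=1
Stage 2: ω_s = 1 − (84/40)(0−1) = 31/10
  ⇒ ω_s²/ω_c² = 31/10
Coupling ω_c² = ω_c¹ ⇒ overall = 1/3 × 31/10 = 31/30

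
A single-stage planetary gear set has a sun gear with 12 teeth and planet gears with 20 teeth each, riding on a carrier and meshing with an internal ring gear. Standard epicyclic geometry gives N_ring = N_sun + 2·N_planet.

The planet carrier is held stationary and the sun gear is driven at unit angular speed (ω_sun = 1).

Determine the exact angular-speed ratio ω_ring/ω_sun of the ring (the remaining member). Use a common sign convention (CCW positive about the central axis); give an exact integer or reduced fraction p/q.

-3/13

N_ring = 12 + 2·20 = 52
12(ω_s−ω_c) = −52(ω_r−ω_c),  ω_c=0, ω_s=1
ω_r = 0 − (12/52)(1−0) = -3/13
ω_r/ω_s = -3/13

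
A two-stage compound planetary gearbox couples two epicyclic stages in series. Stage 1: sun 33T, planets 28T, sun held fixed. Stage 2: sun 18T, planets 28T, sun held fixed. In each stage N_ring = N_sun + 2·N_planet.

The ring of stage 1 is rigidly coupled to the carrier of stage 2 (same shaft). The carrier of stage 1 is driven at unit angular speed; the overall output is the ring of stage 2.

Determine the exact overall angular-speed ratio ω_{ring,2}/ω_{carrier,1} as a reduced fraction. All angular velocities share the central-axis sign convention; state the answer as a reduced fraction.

Stage 1: N_ring = 33 + 2·28 = 89
Stage 1: 33(ω_s−ω_c) = −89(ω_r−ω_c),  ω_s=0, ω_c=1
Stage 1: ω_r = 1 − (33/89)(0−1) = 122/89
  ⇒ ω_r¹/ω_c¹ = 122/89
Stage 2: N_ring = 18 + 2·28 = 74
Stage 2: 18(ω_s−ω_c) = −74(ω_r−ω_c),  ω_s=0, ω_c=1
Stage 2: ω_r = 1 − (18/74)(0−1) = 46/37
  ⇒ ω_r²/ω_c² = 46/37
Coupling ω_c² = ω_r¹ ⇒ overall = 122/89 × 46/37 = 5612/3293

5612/3293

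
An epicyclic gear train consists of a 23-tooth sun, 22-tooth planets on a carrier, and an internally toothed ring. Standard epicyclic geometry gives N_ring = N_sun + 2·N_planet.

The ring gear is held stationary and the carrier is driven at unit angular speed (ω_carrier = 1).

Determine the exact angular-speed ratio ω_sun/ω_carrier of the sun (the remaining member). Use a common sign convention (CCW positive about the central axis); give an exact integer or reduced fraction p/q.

90/23

N_ring = 23 + 2·22 = 67
23(ω_s−ω_c) = −67(ω_r−ω_c),  ω_r=0, ω_c=1
ω_s = 1 − (67/23)(0−1) = 90/23
ω_s/ω_c = 90/23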